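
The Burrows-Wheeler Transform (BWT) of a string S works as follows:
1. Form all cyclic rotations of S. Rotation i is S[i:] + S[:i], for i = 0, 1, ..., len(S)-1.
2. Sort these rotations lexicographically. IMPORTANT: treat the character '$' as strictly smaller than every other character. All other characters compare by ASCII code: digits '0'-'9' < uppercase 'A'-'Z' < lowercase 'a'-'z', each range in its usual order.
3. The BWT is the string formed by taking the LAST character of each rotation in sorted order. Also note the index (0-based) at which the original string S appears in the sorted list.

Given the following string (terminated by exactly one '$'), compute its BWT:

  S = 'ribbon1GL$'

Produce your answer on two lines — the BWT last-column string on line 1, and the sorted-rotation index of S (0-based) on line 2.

Answer: Ln1Gibrob$
9

Derivation:
All 10 rotations (rotation i = S[i:]+S[:i]):
  rot[0] = ribbon1GL$
  rot[1] = ibbon1GL$r
  rot[2] = bbon1GL$ri
  rot[3] = bon1GL$rib
  rot[4] = on1GL$ribb
  rot[5] = n1GL$ribbo
  rot[6] = 1GL$ribbon
  rot[7] = GL$ribbon1
  rot[8] = L$ribbon1G
  rot[9] = $ribbon1GL
Sorted (with $ < everything):
  sorted[0] = $ribbon1GL  (last char: 'L')
  sorted[1] = 1GL$ribbon  (last char: 'n')
  sorted[2] = GL$ribbon1  (last char: '1')
  sorted[3] = L$ribbon1G  (last char: 'G')
  sorted[4] = bbon1GL$ri  (last char: 'i')
  sorted[5] = bon1GL$rib  (last char: 'b')
  sorted[6] = ibbon1GL$r  (last char: 'r')
  sorted[7] = n1GL$ribbo  (last char: 'o')
  sorted[8] = on1GL$ribb  (last char: 'b')
  sorted[9] = ribbon1GL$  (last char: '$')
Last column: Ln1Gibrob$
Original string S is at sorted index 9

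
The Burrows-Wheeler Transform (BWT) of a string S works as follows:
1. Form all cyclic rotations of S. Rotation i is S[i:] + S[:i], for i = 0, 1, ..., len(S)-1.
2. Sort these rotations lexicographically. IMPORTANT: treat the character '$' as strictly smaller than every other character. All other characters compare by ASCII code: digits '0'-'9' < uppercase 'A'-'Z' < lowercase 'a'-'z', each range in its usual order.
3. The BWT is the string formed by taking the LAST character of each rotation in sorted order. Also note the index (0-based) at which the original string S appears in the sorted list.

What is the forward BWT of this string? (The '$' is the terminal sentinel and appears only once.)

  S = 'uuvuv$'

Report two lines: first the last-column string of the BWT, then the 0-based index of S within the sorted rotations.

Answer: v$vuuu
1

Derivation:
All 6 rotations (rotation i = S[i:]+S[:i]):
  rot[0] = uuvuv$
  rot[1] = uvuv$u
  rot[2] = vuv$uu
  rot[3] = uv$uuv
  rot[4] = v$uuvu
  rot[5] = $uuvuv
Sorted (with $ < everything):
  sorted[0] = $uuvuv  (last char: 'v')
  sorted[1] = uuvuv$  (last char: '$')
  sorted[2] = uv$uuv  (last char: 'v')
  sorted[3] = uvuv$u  (last char: 'u')
  sorted[4] = v$uuvu  (last char: 'u')
  sorted[5] = vuv$uu  (last char: 'u')
Last column: v$vuuu
Original string S is at sorted index 1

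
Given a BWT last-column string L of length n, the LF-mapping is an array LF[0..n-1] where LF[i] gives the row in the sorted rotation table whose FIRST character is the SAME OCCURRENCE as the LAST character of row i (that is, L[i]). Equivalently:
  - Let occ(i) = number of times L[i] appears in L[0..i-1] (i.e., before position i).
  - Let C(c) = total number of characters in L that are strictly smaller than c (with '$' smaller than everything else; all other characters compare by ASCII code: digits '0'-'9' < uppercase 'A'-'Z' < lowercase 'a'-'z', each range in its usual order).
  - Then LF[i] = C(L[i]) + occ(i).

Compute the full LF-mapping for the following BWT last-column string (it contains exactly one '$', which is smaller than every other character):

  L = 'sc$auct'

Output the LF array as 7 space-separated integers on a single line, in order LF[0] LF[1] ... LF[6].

Char counts: '$':1, 'a':1, 'c':2, 's':1, 't':1, 'u':1
C (first-col start): C('$')=0, C('a')=1, C('c')=2, C('s')=4, C('t')=5, C('u')=6
L[0]='s': occ=0, LF[0]=C('s')+0=4+0=4
L[1]='c': occ=0, LF[1]=C('c')+0=2+0=2
L[2]='$': occ=0, LF[2]=C('$')+0=0+0=0
L[3]='a': occ=0, LF[3]=C('a')+0=1+0=1
L[4]='u': occ=0, LF[4]=C('u')+0=6+0=6
L[5]='c': occ=1, LF[5]=C('c')+1=2+1=3
L[6]='t': occ=0, LF[6]=C('t')+0=5+0=5

Answer: 4 2 0 1 6 3 5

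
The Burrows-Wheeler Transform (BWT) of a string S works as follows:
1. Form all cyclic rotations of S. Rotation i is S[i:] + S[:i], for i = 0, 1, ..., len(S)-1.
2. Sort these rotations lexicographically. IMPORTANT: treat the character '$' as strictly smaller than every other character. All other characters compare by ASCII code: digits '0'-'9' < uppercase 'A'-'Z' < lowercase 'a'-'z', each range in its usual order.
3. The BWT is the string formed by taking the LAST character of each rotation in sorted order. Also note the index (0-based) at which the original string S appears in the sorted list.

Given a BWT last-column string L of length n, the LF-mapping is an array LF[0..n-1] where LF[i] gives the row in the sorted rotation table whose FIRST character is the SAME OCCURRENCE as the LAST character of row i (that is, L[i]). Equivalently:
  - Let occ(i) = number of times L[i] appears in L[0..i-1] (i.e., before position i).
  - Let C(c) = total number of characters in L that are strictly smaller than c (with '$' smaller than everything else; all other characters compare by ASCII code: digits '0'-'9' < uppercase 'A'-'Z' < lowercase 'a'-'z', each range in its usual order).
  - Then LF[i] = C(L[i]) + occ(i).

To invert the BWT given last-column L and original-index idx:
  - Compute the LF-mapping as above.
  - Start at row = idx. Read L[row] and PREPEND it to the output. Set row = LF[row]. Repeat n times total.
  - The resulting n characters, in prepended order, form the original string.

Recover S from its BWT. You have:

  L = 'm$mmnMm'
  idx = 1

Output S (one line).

Answer: Mmnmmm$

Derivation:
LF mapping: 2 0 3 4 6 1 5
Walk LF starting at row 1, prepending L[row]:
  step 1: row=1, L[1]='$', prepend. Next row=LF[1]=0
  step 2: row=0, L[0]='m', prepend. Next row=LF[0]=2
  step 3: row=2, L[2]='m', prepend. Next row=LF[2]=3
  step 4: row=3, L[3]='m', prepend. Next row=LF[3]=4
  step 5: row=4, L[4]='n', prepend. Next row=LF[4]=6
  step 6: row=6, L[6]='m', prepend. Next row=LF[6]=5
  step 7: row=5, L[5]='M', prepend. Next row=LF[5]=1
Reversed output: Mmnmmm$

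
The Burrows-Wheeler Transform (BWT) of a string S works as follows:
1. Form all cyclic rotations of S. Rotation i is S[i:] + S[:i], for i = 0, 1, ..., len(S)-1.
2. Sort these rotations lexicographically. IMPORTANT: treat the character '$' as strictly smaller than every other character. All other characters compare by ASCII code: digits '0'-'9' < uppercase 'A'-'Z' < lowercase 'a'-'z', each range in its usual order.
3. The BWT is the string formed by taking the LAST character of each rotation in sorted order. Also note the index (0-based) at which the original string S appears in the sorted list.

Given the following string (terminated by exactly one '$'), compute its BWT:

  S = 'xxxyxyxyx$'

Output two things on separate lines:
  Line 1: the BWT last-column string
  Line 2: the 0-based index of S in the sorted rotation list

All 10 rotations (rotation i = S[i:]+S[:i]):
  rot[0] = xxxyxyxyx$
  rot[1] = xxyxyxyx$x
  rot[2] = xyxyxyx$xx
  rot[3] = yxyxyx$xxx
  rot[4] = xyxyx$xxxy
  rot[5] = yxyx$xxxyx
  rot[6] = xyx$xxxyxy
  rot[7] = yx$xxxyxyx
  rot[8] = x$xxxyxyxy
  rot[9] = $xxxyxyxyx
Sorted (with $ < everything):
  sorted[0] = $xxxyxyxyx  (last char: 'x')
  sorted[1] = x$xxxyxyxy  (last char: 'y')
  sorted[2] = xxxyxyxyx$  (last char: '$')
  sorted[3] = xxyxyxyx$x  (last char: 'x')
  sorted[4] = xyx$xxxyxy  (last char: 'y')
  sorted[5] = xyxyx$xxxy  (last char: 'y')
  sorted[6] = xyxyxyx$xx  (last char: 'x')
  sorted[7] = yx$xxxyxyx  (last char: 'x')
  sorted[8] = yxyx$xxxyx  (last char: 'x')
  sorted[9] = yxyxyx$xxx  (last char: 'x')
Last column: xy$xyyxxxx
Original string S is at sorted index 2

Answer: xy$xyyxxxx
2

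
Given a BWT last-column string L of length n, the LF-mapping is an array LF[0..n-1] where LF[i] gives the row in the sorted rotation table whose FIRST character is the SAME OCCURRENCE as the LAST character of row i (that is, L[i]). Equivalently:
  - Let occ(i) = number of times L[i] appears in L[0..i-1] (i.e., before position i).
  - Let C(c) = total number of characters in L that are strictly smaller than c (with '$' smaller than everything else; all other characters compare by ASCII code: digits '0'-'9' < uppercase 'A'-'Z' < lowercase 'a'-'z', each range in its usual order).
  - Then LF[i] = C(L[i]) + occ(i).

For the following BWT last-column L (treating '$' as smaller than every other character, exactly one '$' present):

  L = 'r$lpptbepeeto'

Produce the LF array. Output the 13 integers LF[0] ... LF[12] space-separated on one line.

Char counts: '$':1, 'b':1, 'e':3, 'l':1, 'o':1, 'p':3, 'r':1, 't':2
C (first-col start): C('$')=0, C('b')=1, C('e')=2, C('l')=5, C('o')=6, C('p')=7, C('r')=10, C('t')=11
L[0]='r': occ=0, LF[0]=C('r')+0=10+0=10
L[1]='$': occ=0, LF[1]=C('$')+0=0+0=0
L[2]='l': occ=0, LF[2]=C('l')+0=5+0=5
L[3]='p': occ=0, LF[3]=C('p')+0=7+0=7
L[4]='p': occ=1, LF[4]=C('p')+1=7+1=8
L[5]='t': occ=0, LF[5]=C('t')+0=11+0=11
L[6]='b': occ=0, LF[6]=C('b')+0=1+0=1
L[7]='e': occ=0, LF[7]=C('e')+0=2+0=2
L[8]='p': occ=2, LF[8]=C('p')+2=7+2=9
L[9]='e': occ=1, LF[9]=C('e')+1=2+1=3
L[10]='e': occ=2, LF[10]=C('e')+2=2+2=4
L[11]='t': occ=1, LF[11]=C('t')+1=11+1=12
L[12]='o': occ=0, LF[12]=C('o')+0=6+0=6

Answer: 10 0 5 7 8 11 1 2 9 3 4 12 6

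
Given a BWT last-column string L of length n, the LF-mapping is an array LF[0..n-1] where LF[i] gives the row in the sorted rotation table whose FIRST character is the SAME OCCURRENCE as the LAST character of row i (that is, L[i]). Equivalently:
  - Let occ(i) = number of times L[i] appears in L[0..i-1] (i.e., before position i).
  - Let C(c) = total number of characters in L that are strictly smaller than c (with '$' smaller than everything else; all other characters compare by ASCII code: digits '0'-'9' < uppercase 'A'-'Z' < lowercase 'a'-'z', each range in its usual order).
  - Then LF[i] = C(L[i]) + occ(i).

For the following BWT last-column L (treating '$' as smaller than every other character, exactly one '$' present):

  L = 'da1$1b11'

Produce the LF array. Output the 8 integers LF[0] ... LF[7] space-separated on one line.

Answer: 7 5 1 0 2 6 3 4

Derivation:
Char counts: '$':1, '1':4, 'a':1, 'b':1, 'd':1
C (first-col start): C('$')=0, C('1')=1, C('a')=5, C('b')=6, C('d')=7
L[0]='d': occ=0, LF[0]=C('d')+0=7+0=7
L[1]='a': occ=0, LF[1]=C('a')+0=5+0=5
L[2]='1': occ=0, LF[2]=C('1')+0=1+0=1
L[3]='$': occ=0, LF[3]=C('$')+0=0+0=0
L[4]='1': occ=1, LF[4]=C('1')+1=1+1=2
L[5]='b': occ=0, LF[5]=C('b')+0=6+0=6
L[6]='1': occ=2, LF[6]=C('1')+2=1+2=3
L[7]='1': occ=3, LF[7]=C('1')+3=1+3=4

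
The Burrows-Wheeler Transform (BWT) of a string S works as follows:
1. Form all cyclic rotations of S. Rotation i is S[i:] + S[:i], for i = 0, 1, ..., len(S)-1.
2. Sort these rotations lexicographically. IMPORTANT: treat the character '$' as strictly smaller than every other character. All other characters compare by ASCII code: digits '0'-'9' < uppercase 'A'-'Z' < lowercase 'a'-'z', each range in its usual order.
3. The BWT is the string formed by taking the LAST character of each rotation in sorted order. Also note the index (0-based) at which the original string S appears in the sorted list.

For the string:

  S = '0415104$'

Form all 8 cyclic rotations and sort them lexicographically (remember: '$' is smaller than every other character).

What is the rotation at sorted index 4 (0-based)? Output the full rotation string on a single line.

Answer: 15104$04

Derivation:
All 8 rotations (rotation i = S[i:]+S[:i]):
  rot[0] = 0415104$
  rot[1] = 415104$0
  rot[2] = 15104$04
  rot[3] = 5104$041
  rot[4] = 104$0415
  rot[5] = 04$04151
  rot[6] = 4$041510
  rot[7] = $0415104
Sorted (with $ < everything):
  sorted[0] = $0415104
  sorted[1] = 04$04151
  sorted[2] = 0415104$
  sorted[3] = 104$0415
  sorted[4] = 15104$04
  sorted[5] = 4$041510
  sorted[6] = 415104$0
  sorted[7] = 5104$041
sorted[4] = 15104$04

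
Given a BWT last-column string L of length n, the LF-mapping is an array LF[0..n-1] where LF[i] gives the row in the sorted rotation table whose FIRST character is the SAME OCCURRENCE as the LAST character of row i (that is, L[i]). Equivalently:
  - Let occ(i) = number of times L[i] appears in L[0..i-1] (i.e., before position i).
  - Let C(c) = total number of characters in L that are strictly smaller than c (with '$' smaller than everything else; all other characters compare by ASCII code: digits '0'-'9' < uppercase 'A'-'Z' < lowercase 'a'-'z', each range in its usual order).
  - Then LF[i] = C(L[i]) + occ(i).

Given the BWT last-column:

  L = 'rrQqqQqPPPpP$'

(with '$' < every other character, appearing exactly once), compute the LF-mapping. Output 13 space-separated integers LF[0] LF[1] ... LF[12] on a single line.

Answer: 11 12 5 8 9 6 10 1 2 3 7 4 0

Derivation:
Char counts: '$':1, 'P':4, 'Q':2, 'p':1, 'q':3, 'r':2
C (first-col start): C('$')=0, C('P')=1, C('Q')=5, C('p')=7, C('q')=8, C('r')=11
L[0]='r': occ=0, LF[0]=C('r')+0=11+0=11
L[1]='r': occ=1, LF[1]=C('r')+1=11+1=12
L[2]='Q': occ=0, LF[2]=C('Q')+0=5+0=5
L[3]='q': occ=0, LF[3]=C('q')+0=8+0=8
L[4]='q': occ=1, LF[4]=C('q')+1=8+1=9
L[5]='Q': occ=1, LF[5]=C('Q')+1=5+1=6
L[6]='q': occ=2, LF[6]=C('q')+2=8+2=10
L[7]='P': occ=0, LF[7]=C('P')+0=1+0=1
L[8]='P': occ=1, LF[8]=C('P')+1=1+1=2
L[9]='P': occ=2, LF[9]=C('P')+2=1+2=3
L[10]='p': occ=0, LF[10]=C('p')+0=7+0=7
L[11]='P': occ=3, LF[11]=C('P')+3=1+3=4
L[12]='$': occ=0, LF[12]=C('$')+0=0+0=0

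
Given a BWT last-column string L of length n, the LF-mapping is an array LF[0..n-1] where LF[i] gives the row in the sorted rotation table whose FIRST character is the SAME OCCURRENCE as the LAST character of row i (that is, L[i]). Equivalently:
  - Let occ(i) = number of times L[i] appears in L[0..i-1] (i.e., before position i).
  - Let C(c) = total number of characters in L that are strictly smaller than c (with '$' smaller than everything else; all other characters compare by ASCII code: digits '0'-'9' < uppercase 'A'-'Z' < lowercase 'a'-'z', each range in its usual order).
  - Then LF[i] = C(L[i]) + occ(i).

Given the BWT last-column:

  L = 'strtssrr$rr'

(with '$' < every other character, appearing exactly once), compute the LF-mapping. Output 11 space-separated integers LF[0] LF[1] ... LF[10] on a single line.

Answer: 6 9 1 10 7 8 2 3 0 4 5

Derivation:
Char counts: '$':1, 'r':5, 's':3, 't':2
C (first-col start): C('$')=0, C('r')=1, C('s')=6, C('t')=9
L[0]='s': occ=0, LF[0]=C('s')+0=6+0=6
L[1]='t': occ=0, LF[1]=C('t')+0=9+0=9
L[2]='r': occ=0, LF[2]=C('r')+0=1+0=1
L[3]='t': occ=1, LF[3]=C('t')+1=9+1=10
L[4]='s': occ=1, LF[4]=C('s')+1=6+1=7
L[5]='s': occ=2, LF[5]=C('s')+2=6+2=8
L[6]='r': occ=1, LF[6]=C('r')+1=1+1=2
L[7]='r': occ=2, LF[7]=C('r')+2=1+2=3
L[8]='$': occ=0, LF[8]=C('$')+0=0+0=0
L[9]='r': occ=3, LF[9]=C('r')+3=1+3=4
L[10]='r': occ=4, LF[10]=C('r')+4=1+4=5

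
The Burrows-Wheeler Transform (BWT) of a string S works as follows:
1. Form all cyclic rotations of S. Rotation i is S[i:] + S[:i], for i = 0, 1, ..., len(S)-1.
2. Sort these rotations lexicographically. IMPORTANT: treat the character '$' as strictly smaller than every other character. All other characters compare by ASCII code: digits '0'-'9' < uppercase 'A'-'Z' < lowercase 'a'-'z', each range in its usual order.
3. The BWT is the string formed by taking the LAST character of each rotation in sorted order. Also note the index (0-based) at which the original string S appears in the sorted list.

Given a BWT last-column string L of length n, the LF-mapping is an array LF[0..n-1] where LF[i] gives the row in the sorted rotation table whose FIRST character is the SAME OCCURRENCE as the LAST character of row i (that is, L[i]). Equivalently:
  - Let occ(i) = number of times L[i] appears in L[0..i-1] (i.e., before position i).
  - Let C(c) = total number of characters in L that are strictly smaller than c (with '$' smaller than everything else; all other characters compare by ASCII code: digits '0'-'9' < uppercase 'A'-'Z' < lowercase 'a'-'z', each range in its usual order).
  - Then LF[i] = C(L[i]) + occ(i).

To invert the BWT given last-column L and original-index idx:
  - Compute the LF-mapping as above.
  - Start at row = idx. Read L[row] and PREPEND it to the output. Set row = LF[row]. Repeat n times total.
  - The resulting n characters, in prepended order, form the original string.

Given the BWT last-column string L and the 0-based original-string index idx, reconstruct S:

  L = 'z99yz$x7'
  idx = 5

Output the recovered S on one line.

Answer: y997zxz$

Derivation:
LF mapping: 6 2 3 5 7 0 4 1
Walk LF starting at row 5, prepending L[row]:
  step 1: row=5, L[5]='$', prepend. Next row=LF[5]=0
  step 2: row=0, L[0]='z', prepend. Next row=LF[0]=6
  step 3: row=6, L[6]='x', prepend. Next row=LF[6]=4
  step 4: row=4, L[4]='z', prepend. Next row=LF[4]=7
  step 5: row=7, L[7]='7', prepend. Next row=LF[7]=1
  step 6: row=1, L[1]='9', prepend. Next row=LF[1]=2
  step 7: row=2, L[2]='9', prepend. Next row=LF[2]=3
  step 8: row=3, L[3]='y', prepend. Next row=LF[3]=5
Reversed output: y997zxz$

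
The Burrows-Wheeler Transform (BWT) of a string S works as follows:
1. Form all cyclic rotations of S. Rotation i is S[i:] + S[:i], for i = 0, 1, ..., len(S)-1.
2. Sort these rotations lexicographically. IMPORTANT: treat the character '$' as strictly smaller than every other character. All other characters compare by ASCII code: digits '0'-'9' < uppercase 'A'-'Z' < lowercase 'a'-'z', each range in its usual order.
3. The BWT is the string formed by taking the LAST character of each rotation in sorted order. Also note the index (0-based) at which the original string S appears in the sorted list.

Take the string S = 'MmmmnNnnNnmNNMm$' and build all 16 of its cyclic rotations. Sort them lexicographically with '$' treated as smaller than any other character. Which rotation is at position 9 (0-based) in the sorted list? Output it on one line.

Answer: mmmnNnnNnmNNMm$M

Derivation:
All 16 rotations (rotation i = S[i:]+S[:i]):
  rot[0] = MmmmnNnnNnmNNMm$
  rot[1] = mmmnNnnNnmNNMm$M
  rot[2] = mmnNnnNnmNNMm$Mm
  rot[3] = mnNnnNnmNNMm$Mmm
  rot[4] = nNnnNnmNNMm$Mmmm
  rot[5] = NnnNnmNNMm$Mmmmn
  rot[6] = nnNnmNNMm$MmmmnN
  rot[7] = nNnmNNMm$MmmmnNn
  rot[8] = NnmNNMm$MmmmnNnn
  rot[9] = nmNNMm$MmmmnNnnN
  rot[10] = mNNMm$MmmmnNnnNn
  rot[11] = NNMm$MmmmnNnnNnm
  rot[12] = NMm$MmmmnNnnNnmN
  rot[13] = Mm$MmmmnNnnNnmNN
  rot[14] = m$MmmmnNnnNnmNNM
  rot[15] = $MmmmnNnnNnmNNMm
Sorted (with $ < everything):
  sorted[0] = $MmmmnNnnNnmNNMm
  sorted[1] = Mm$MmmmnNnnNnmNN
  sorted[2] = MmmmnNnnNnmNNMm$
  sorted[3] = NMm$MmmmnNnnNnmN
  sorted[4] = NNMm$MmmmnNnnNnm
  sorted[5] = NnmNNMm$MmmmnNnn
  sorted[6] = NnnNnmNNMm$Mmmmn
  sorted[7] = m$MmmmnNnnNnmNNM
  sorted[8] = mNNMm$MmmmnNnnNn
  sorted[9] = mmmnNnnNnmNNMm$M
  sorted[10] = mmnNnnNnmNNMm$Mm
  sorted[11] = mnNnnNnmNNMm$Mmm
  sorted[12] = nNnmNNMm$MmmmnNn
  sorted[13] = nNnnNnmNNMm$Mmmm
  sorted[14] = nmNNMm$MmmmnNnnN
  sorted[15] = nnNnmNNMm$MmmmnN
sorted[9] = mmmnNnnNnmNNMm$M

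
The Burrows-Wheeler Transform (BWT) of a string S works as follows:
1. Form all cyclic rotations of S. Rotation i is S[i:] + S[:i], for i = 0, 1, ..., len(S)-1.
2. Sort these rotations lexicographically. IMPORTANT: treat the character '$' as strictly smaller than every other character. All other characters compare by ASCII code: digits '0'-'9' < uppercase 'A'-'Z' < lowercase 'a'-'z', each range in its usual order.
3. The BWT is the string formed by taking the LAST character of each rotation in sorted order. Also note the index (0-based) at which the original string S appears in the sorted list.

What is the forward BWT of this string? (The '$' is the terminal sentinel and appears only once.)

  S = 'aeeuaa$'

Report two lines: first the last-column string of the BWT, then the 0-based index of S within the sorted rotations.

All 7 rotations (rotation i = S[i:]+S[:i]):
  rot[0] = aeeuaa$
  rot[1] = eeuaa$a
  rot[2] = euaa$ae
  rot[3] = uaa$aee
  rot[4] = aa$aeeu
  rot[5] = a$aeeua
  rot[6] = $aeeuaa
Sorted (with $ < everything):
  sorted[0] = $aeeuaa  (last char: 'a')
  sorted[1] = a$aeeua  (last char: 'a')
  sorted[2] = aa$aeeu  (last char: 'u')
  sorted[3] = aeeuaa$  (last char: '$')
  sorted[4] = eeuaa$a  (last char: 'a')
  sorted[5] = euaa$ae  (last char: 'e')
  sorted[6] = uaa$aee  (last char: 'e')
Last column: aau$aee
Original string S is at sorted index 3

Answer: aau$aee
3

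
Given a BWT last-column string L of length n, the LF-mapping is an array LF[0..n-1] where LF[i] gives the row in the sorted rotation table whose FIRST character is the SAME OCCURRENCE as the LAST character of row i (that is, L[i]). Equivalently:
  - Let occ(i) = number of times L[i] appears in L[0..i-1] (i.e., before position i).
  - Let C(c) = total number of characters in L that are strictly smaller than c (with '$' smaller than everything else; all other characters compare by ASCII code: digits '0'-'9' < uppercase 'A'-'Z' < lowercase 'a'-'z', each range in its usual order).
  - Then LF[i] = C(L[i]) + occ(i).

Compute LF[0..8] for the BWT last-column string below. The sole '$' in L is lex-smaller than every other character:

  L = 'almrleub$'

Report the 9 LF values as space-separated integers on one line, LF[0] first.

Char counts: '$':1, 'a':1, 'b':1, 'e':1, 'l':2, 'm':1, 'r':1, 'u':1
C (first-col start): C('$')=0, C('a')=1, C('b')=2, C('e')=3, C('l')=4, C('m')=6, C('r')=7, C('u')=8
L[0]='a': occ=0, LF[0]=C('a')+0=1+0=1
L[1]='l': occ=0, LF[1]=C('l')+0=4+0=4
L[2]='m': occ=0, LF[2]=C('m')+0=6+0=6
L[3]='r': occ=0, LF[3]=C('r')+0=7+0=7
L[4]='l': occ=1, LF[4]=C('l')+1=4+1=5
L[5]='e': occ=0, LF[5]=C('e')+0=3+0=3
L[6]='u': occ=0, LF[6]=C('u')+0=8+0=8
L[7]='b': occ=0, LF[7]=C('b')+0=2+0=2
L[8]='$': occ=0, LF[8]=C('$')+0=0+0=0

Answer: 1 4 6 7 5 3 8 2 0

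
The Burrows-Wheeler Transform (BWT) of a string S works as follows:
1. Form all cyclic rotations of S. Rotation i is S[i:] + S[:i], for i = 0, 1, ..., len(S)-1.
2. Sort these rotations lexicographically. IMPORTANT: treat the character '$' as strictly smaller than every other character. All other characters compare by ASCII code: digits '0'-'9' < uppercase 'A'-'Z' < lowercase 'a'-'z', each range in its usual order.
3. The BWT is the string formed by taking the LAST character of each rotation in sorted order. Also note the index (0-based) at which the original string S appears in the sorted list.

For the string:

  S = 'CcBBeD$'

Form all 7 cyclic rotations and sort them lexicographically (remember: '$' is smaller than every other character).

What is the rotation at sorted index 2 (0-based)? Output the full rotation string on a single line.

Answer: BeD$CcB

Derivation:
All 7 rotations (rotation i = S[i:]+S[:i]):
  rot[0] = CcBBeD$
  rot[1] = cBBeD$C
  rot[2] = BBeD$Cc
  rot[3] = BeD$CcB
  rot[4] = eD$CcBB
  rot[5] = D$CcBBe
  rot[6] = $CcBBeD
Sorted (with $ < everything):
  sorted[0] = $CcBBeD
  sorted[1] = BBeD$Cc
  sorted[2] = BeD$CcB
  sorted[3] = CcBBeD$
  sorted[4] = D$CcBBe
  sorted[5] = cBBeD$C
  sorted[6] = eD$CcBB
sorted[2] = BeD$CcB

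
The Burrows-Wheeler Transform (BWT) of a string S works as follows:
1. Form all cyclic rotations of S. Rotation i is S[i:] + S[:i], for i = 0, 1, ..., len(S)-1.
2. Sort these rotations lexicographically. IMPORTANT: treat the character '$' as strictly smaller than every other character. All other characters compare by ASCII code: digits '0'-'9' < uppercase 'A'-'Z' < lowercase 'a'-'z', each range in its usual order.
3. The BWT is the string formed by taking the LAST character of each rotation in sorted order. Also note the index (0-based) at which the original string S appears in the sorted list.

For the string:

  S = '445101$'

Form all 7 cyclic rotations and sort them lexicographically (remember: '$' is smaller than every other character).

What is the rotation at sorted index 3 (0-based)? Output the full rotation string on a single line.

Answer: 101$445

Derivation:
All 7 rotations (rotation i = S[i:]+S[:i]):
  rot[0] = 445101$
  rot[1] = 45101$4
  rot[2] = 5101$44
  rot[3] = 101$445
  rot[4] = 01$4451
  rot[5] = 1$44510
  rot[6] = $445101
Sorted (with $ < everything):
  sorted[0] = $445101
  sorted[1] = 01$4451
  sorted[2] = 1$44510
  sorted[3] = 101$445
  sorted[4] = 445101$
  sorted[5] = 45101$4
  sorted[6] = 5101$44
sorted[3] = 101$445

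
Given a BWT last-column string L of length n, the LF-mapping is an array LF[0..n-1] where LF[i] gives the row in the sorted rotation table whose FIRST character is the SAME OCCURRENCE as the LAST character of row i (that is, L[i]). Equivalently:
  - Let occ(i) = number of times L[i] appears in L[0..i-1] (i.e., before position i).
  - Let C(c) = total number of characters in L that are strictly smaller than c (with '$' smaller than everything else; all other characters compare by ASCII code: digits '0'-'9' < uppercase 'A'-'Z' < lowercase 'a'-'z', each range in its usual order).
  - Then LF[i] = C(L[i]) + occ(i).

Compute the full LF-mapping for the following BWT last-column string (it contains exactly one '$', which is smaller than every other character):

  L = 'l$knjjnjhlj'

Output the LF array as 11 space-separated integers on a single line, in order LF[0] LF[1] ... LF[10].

Char counts: '$':1, 'h':1, 'j':4, 'k':1, 'l':2, 'n':2
C (first-col start): C('$')=0, C('h')=1, C('j')=2, C('k')=6, C('l')=7, C('n')=9
L[0]='l': occ=0, LF[0]=C('l')+0=7+0=7
L[1]='$': occ=0, LF[1]=C('$')+0=0+0=0
L[2]='k': occ=0, LF[2]=C('k')+0=6+0=6
L[3]='n': occ=0, LF[3]=C('n')+0=9+0=9
L[4]='j': occ=0, LF[4]=C('j')+0=2+0=2
L[5]='j': occ=1, LF[5]=C('j')+1=2+1=3
L[6]='n': occ=1, LF[6]=C('n')+1=9+1=10
L[7]='j': occ=2, LF[7]=C('j')+2=2+2=4
L[8]='h': occ=0, LF[8]=C('h')+0=1+0=1
L[9]='l': occ=1, LF[9]=C('l')+1=7+1=8
L[10]='j': occ=3, LF[10]=C('j')+3=2+3=5

Answer: 7 0 6 9 2 3 10 4 1 8 5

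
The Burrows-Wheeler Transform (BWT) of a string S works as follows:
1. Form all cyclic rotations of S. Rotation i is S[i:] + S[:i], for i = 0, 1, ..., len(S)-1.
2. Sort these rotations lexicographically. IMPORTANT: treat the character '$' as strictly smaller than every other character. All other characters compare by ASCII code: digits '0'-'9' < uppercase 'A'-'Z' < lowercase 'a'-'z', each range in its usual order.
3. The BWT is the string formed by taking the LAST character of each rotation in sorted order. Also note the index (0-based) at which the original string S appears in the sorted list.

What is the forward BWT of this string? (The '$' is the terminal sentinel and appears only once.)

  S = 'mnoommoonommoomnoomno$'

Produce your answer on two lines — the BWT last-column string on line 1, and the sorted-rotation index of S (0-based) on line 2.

All 22 rotations (rotation i = S[i:]+S[:i]):
  rot[0] = mnoommoonommoomnoomno$
  rot[1] = noommoonommoomnoomno$m
  rot[2] = oommoonommoomnoomno$mn
  rot[3] = ommoonommoomnoomno$mno
  rot[4] = mmoonommoomnoomno$mnoo
  rot[5] = moonommoomnoomno$mnoom
  rot[6] = oonommoomnoomno$mnoomm
  rot[7] = onommoomnoomno$mnoommo
  rot[8] = nommoomnoomno$mnoommoo
  rot[9] = ommoomnoomno$mnoommoon
  rot[10] = mmoomnoomno$mnoommoono
  rot[11] = moomnoomno$mnoommoonom
  rot[12] = oomnoomno$mnoommoonomm
  rot[13] = omnoomno$mnoommoonommo
  rot[14] = mnoomno$mnoommoonommoo
  rot[15] = noomno$mnoommoonommoom
  rot[16] = oomno$mnoommoonommoomn
  rot[17] = omno$mnoommoonommoomno
  rot[18] = mno$mnoommoonommoomnoo
  rot[19] = no$mnoommoonommoomnoom
  rot[20] = o$mnoommoonommoomnoomn
  rot[21] = $mnoommoonommoomnoomno
Sorted (with $ < everything):
  sorted[0] = $mnoommoonommoomnoomno  (last char: 'o')
  sorted[1] = mmoomnoomno$mnoommoono  (last char: 'o')
  sorted[2] = mmoonommoomnoomno$mnoo  (last char: 'o')
  sorted[3] = mno$mnoommoonommoomnoo  (last char: 'o')
  sorted[4] = mnoommoonommoomnoomno$  (last char: '$')
  sorted[5] = mnoomno$mnoommoonommoo  (last char: 'o')
  sorted[6] = moomnoomno$mnoommoonom  (last char: 'm')
  sorted[7] = moonommoomnoomno$mnoom  (last char: 'm')
  sorted[8] = no$mnoommoonommoomnoom  (last char: 'm')
  sorted[9] = nommoomnoomno$mnoommoo  (last char: 'o')
  sorted[10] = noommoonommoomnoomno$m  (last char: 'm')
  sorted[11] = noomno$mnoommoonommoom  (last char: 'm')
  sorted[12] = o$mnoommoonommoomnoomn  (last char: 'n')
  sorted[13] = ommoomnoomno$mnoommoon  (last char: 'n')
  sorted[14] = ommoonommoomnoomno$mno  (last char: 'o')
  sorted[15] = omno$mnoommoonommoomno  (last char: 'o')
  sorted[16] = omnoomno$mnoommoonommo  (last char: 'o')
  sorted[17] = onommoomnoomno$mnoommo  (last char: 'o')
  sorted[18] = oommoonommoomnoomno$mn  (last char: 'n')
  sorted[19] = oomno$mnoommoonommoomn  (last char: 'n')
  sorted[20] = oomnoomno$mnoommoonomm  (last char: 'm')
  sorted[21] = oonommoomnoomno$mnoomm  (last char: 'm')
Last column: oooo$ommmommnnoooonnmm
Original string S is at sorted index 4

Answer: oooo$ommmommnnoooonnmm
4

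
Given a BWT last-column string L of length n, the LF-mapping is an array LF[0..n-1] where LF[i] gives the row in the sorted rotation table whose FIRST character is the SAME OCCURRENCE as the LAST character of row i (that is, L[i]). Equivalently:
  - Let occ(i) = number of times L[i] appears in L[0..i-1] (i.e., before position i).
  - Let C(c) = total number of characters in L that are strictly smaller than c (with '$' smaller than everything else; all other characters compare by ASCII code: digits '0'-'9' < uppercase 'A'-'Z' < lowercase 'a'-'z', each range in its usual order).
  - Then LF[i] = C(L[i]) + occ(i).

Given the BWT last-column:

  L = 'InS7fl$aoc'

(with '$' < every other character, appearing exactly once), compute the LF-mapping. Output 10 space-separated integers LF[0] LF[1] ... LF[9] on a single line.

Answer: 2 8 3 1 6 7 0 4 9 5

Derivation:
Char counts: '$':1, '7':1, 'I':1, 'S':1, 'a':1, 'c':1, 'f':1, 'l':1, 'n':1, 'o':1
C (first-col start): C('$')=0, C('7')=1, C('I')=2, C('S')=3, C('a')=4, C('c')=5, C('f')=6, C('l')=7, C('n')=8, C('o')=9
L[0]='I': occ=0, LF[0]=C('I')+0=2+0=2
L[1]='n': occ=0, LF[1]=C('n')+0=8+0=8
L[2]='S': occ=0, LF[2]=C('S')+0=3+0=3
L[3]='7': occ=0, LF[3]=C('7')+0=1+0=1
L[4]='f': occ=0, LF[4]=C('f')+0=6+0=6
L[5]='l': occ=0, LF[5]=C('l')+0=7+0=7
L[6]='$': occ=0, LF[6]=C('$')+0=0+0=0
L[7]='a': occ=0, LF[7]=C('a')+0=4+0=4
L[8]='o': occ=0, LF[8]=C('o')+0=9+0=9
L[9]='c': occ=0, LF[9]=C('c')+0=5+0=5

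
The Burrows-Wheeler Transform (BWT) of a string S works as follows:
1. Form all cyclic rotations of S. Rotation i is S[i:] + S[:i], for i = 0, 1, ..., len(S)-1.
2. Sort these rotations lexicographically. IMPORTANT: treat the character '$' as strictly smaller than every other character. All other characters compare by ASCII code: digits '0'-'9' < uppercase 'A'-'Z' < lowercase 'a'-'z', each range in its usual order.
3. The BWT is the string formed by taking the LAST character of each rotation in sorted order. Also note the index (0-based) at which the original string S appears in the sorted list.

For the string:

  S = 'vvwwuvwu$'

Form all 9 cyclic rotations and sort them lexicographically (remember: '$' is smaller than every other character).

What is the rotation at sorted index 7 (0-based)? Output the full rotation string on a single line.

Answer: wuvwu$vvw

Derivation:
All 9 rotations (rotation i = S[i:]+S[:i]):
  rot[0] = vvwwuvwu$
  rot[1] = vwwuvwu$v
  rot[2] = wwuvwu$vv
  rot[3] = wuvwu$vvw
  rot[4] = uvwu$vvww
  rot[5] = vwu$vvwwu
  rot[6] = wu$vvwwuv
  rot[7] = u$vvwwuvw
  rot[8] = $vvwwuvwu
Sorted (with $ < everything):
  sorted[0] = $vvwwuvwu
  sorted[1] = u$vvwwuvw
  sorted[2] = uvwu$vvww
  sorted[3] = vvwwuvwu$
  sorted[4] = vwu$vvwwu
  sorted[5] = vwwuvwu$v
  sorted[6] = wu$vvwwuv
  sorted[7] = wuvwu$vvw
  sorted[8] = wwuvwu$vv
sorted[7] = wuvwu$vvw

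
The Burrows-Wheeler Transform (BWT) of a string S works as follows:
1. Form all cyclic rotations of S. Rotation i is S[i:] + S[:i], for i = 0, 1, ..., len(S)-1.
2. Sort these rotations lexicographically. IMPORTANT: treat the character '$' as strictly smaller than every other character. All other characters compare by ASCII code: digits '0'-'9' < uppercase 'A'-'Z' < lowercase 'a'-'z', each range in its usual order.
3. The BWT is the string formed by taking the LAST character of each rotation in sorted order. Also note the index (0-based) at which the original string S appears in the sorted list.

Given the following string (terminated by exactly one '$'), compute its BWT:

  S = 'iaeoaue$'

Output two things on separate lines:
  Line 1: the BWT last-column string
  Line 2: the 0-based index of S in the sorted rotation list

All 8 rotations (rotation i = S[i:]+S[:i]):
  rot[0] = iaeoaue$
  rot[1] = aeoaue$i
  rot[2] = eoaue$ia
  rot[3] = oaue$iae
  rot[4] = aue$iaeo
  rot[5] = ue$iaeoa
  rot[6] = e$iaeoau
  rot[7] = $iaeoaue
Sorted (with $ < everything):
  sorted[0] = $iaeoaue  (last char: 'e')
  sorted[1] = aeoaue$i  (last char: 'i')
  sorted[2] = aue$iaeo  (last char: 'o')
  sorted[3] = e$iaeoau  (last char: 'u')
  sorted[4] = eoaue$ia  (last char: 'a')
  sorted[5] = iaeoaue$  (last char: '$')
  sorted[6] = oaue$iae  (last char: 'e')
  sorted[7] = ue$iaeoa  (last char: 'a')
Last column: eioua$ea
Original string S is at sorted index 5

Answer: eioua$ea
5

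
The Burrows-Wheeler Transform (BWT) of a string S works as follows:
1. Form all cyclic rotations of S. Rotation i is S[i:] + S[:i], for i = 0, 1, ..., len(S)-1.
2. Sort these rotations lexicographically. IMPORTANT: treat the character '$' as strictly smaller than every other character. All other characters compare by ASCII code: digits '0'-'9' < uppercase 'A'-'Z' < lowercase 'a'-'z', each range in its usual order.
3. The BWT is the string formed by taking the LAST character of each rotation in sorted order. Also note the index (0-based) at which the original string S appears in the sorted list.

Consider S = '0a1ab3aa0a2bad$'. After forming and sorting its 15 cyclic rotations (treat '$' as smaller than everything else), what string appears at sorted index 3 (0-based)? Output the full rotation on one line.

Answer: 1ab3aa0a2bad$0a

Derivation:
All 15 rotations (rotation i = S[i:]+S[:i]):
  rot[0] = 0a1ab3aa0a2bad$
  rot[1] = a1ab3aa0a2bad$0
  rot[2] = 1ab3aa0a2bad$0a
  rot[3] = ab3aa0a2bad$0a1
  rot[4] = b3aa0a2bad$0a1a
  rot[5] = 3aa0a2bad$0a1ab
  rot[6] = aa0a2bad$0a1ab3
  rot[7] = a0a2bad$0a1ab3a
  rot[8] = 0a2bad$0a1ab3aa
  rot[9] = a2bad$0a1ab3aa0
  rot[10] = 2bad$0a1ab3aa0a
  rot[11] = bad$0a1ab3aa0a2
  rot[12] = ad$0a1ab3aa0a2b
  rot[13] = d$0a1ab3aa0a2ba
  rot[14] = $0a1ab3aa0a2bad
Sorted (with $ < everything):
  sorted[0] = $0a1ab3aa0a2bad
  sorted[1] = 0a1ab3aa0a2bad$
  sorted[2] = 0a2bad$0a1ab3aa
  sorted[3] = 1ab3aa0a2bad$0a
  sorted[4] = 2bad$0a1ab3aa0a
  sorted[5] = 3aa0a2bad$0a1ab
  sorted[6] = a0a2bad$0a1ab3a
  sorted[7] = a1ab3aa0a2bad$0
  sorted[8] = a2bad$0a1ab3aa0
  sorted[9] = aa0a2bad$0a1ab3
  sorted[10] = ab3aa0a2bad$0a1
  sorted[11] = ad$0a1ab3aa0a2b
  sorted[12] = b3aa0a2bad$0a1a
  sorted[13] = bad$0a1ab3aa0a2
  sorted[14] = d$0a1ab3aa0a2ba
sorted[3] = 1ab3aa0a2bad$0a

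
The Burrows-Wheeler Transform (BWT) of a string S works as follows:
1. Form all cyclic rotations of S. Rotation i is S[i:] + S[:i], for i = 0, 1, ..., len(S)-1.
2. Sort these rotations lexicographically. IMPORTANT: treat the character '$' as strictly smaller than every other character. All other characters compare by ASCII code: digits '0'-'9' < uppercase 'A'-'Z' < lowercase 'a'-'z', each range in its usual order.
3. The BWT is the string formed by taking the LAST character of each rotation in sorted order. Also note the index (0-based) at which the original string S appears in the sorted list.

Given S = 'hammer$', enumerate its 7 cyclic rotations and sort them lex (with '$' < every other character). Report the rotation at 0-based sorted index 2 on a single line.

All 7 rotations (rotation i = S[i:]+S[:i]):
  rot[0] = hammer$
  rot[1] = ammer$h
  rot[2] = mmer$ha
  rot[3] = mer$ham
  rot[4] = er$hamm
  rot[5] = r$hamme
  rot[6] = $hammer
Sorted (with $ < everything):
  sorted[0] = $hammer
  sorted[1] = ammer$h
  sorted[2] = er$hamm
  sorted[3] = hammer$
  sorted[4] = mer$ham
  sorted[5] = mmer$ha
  sorted[6] = r$hamme
sorted[2] = er$hamm

Answer: er$hamm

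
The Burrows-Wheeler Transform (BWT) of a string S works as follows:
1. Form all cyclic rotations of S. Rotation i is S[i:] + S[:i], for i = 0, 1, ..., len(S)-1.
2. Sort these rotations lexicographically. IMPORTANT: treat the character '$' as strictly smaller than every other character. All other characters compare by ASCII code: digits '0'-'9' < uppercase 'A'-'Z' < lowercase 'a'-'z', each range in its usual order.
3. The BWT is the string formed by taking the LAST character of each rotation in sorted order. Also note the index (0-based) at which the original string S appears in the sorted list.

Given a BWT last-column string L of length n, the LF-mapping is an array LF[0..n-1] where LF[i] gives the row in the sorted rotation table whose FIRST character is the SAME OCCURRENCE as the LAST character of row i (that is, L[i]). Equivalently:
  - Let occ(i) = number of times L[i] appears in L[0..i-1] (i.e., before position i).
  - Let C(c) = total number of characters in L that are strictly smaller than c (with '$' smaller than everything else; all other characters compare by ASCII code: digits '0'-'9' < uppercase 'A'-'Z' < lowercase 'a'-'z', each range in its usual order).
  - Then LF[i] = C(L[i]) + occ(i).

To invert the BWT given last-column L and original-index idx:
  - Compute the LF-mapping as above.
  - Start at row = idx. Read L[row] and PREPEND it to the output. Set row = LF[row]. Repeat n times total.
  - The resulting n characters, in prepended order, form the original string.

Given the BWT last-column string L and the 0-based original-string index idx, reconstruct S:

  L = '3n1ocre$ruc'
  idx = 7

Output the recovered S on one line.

Answer: occurren13$

Derivation:
LF mapping: 2 6 1 7 3 8 5 0 9 10 4
Walk LF starting at row 7, prepending L[row]:
  step 1: row=7, L[7]='$', prepend. Next row=LF[7]=0
  step 2: row=0, L[0]='3', prepend. Next row=LF[0]=2
  step 3: row=2, L[2]='1', prepend. Next row=LF[2]=1
  step 4: row=1, L[1]='n', prepend. Next row=LF[1]=6
  step 5: row=6, L[6]='e', prepend. Next row=LF[6]=5
  step 6: row=5, L[5]='r', prepend. Next row=LF[5]=8
  step 7: row=8, L[8]='r', prepend. Next row=LF[8]=9
  step 8: row=9, L[9]='u', prepend. Next row=LF[9]=10
  step 9: row=10, L[10]='c', prepend. Next row=LF[10]=4
  step 10: row=4, L[4]='c', prepend. Next row=LF[4]=3
  step 11: row=3, L[3]='o', prepend. Next row=LF[3]=7
Reversed output: occurren13$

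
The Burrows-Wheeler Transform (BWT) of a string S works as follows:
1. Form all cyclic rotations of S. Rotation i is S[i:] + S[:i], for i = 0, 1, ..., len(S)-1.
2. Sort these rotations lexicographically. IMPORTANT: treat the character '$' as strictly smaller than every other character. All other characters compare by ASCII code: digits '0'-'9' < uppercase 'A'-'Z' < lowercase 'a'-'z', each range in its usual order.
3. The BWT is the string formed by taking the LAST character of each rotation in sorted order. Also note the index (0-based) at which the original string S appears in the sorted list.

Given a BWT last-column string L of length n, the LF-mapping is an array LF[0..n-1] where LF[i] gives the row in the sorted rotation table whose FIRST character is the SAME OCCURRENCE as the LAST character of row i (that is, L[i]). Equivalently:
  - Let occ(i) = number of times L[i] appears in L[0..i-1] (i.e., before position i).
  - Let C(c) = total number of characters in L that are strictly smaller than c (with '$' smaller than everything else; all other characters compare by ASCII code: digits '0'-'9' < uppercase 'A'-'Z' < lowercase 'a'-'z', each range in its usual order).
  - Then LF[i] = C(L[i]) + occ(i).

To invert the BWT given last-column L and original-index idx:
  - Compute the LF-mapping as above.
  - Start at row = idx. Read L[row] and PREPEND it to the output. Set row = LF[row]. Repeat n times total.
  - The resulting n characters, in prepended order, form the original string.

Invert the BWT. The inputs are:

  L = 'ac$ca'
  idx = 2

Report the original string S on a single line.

Answer: acca$

Derivation:
LF mapping: 1 3 0 4 2
Walk LF starting at row 2, prepending L[row]:
  step 1: row=2, L[2]='$', prepend. Next row=LF[2]=0
  step 2: row=0, L[0]='a', prepend. Next row=LF[0]=1
  step 3: row=1, L[1]='c', prepend. Next row=LF[1]=3
  step 4: row=3, L[3]='c', prepend. Next row=LF[3]=4
  step 5: row=4, L[4]='a', prepend. Next row=LF[4]=2
Reversed output: acca$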